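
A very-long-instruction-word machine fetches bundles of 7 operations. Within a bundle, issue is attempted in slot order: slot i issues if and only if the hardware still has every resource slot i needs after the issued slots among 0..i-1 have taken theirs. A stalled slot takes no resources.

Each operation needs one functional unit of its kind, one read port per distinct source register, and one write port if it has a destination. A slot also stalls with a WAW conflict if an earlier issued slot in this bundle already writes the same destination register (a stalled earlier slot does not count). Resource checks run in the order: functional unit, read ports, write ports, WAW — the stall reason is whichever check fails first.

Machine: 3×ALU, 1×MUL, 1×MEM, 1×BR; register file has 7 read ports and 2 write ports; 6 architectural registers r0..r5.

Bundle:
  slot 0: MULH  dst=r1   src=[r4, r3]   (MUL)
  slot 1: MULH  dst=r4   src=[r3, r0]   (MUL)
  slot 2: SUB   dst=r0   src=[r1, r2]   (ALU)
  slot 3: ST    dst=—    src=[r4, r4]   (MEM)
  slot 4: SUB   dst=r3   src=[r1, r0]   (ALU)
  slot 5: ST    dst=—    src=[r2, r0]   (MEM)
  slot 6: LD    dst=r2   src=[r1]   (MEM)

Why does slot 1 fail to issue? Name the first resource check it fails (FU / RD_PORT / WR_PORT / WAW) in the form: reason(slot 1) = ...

slot 0 (MUL): ISSUE — free A3,Mu0,Ld1,B1 rp5 wp1
slot 1 (MUL): stall FU — free A3,Mu0,Ld1,B1 rp5 wp1
slot 2 (ALU): ISSUE — free A2,Mu0,Ld1,B1 rp3 wp0
slot 3 (MEM): ISSUE — free A2,Mu0,Ld0,B1 rp2 wp0
slot 4 (ALU): stall WR_PORT — free A2,Mu0,Ld0,B1 rp2 wp0
slot 5 (MEM): stall FU — free A2,Mu0,Ld0,B1 rp2 wp0
slot 6 (MEM): stall FU — free A2,Mu0,Ld0,B1 rp2 wp0

reason(slot 1) = FU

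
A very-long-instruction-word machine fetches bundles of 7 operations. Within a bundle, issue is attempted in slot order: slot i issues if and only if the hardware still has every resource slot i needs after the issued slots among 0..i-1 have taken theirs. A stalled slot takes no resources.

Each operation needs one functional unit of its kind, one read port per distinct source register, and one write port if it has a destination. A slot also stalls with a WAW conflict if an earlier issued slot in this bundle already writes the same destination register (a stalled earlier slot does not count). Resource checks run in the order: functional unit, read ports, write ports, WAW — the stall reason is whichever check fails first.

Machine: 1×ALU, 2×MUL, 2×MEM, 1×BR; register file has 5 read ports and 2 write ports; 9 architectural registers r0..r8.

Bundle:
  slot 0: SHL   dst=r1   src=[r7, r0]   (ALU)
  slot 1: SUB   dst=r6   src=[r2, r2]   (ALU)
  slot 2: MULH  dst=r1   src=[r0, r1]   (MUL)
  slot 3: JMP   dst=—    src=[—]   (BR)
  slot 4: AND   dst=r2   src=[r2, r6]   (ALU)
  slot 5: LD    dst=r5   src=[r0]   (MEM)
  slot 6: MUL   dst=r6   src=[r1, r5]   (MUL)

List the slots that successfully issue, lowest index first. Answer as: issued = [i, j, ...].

slot 0 (ALU): ISSUE — free A0,Mu2,Ld2,B1 rp3 wp1
slot 1 (ALU): stall FU — free A0,Mu2,Ld2,B1 rp3 wp1
slot 2 (MUL): stall WAW — free A0,Mu2,Ld2,B1 rp3 wp1
slot 3 (BR): ISSUE — free A0,Mu2,Ld2,B0 rp3 wp1
slot 4 (ALU): stall FU — free A0,Mu2,Ld2,B0 rp3 wp1
slot 5 (MEM): ISSUE — free A0,Mu2,Ld1,B0 rp2 wp0
slot 6 (MUL): stall WR_PORT — free A0,Mu2,Ld1,B0 rp2 wp0

issued = [0, 3, 5]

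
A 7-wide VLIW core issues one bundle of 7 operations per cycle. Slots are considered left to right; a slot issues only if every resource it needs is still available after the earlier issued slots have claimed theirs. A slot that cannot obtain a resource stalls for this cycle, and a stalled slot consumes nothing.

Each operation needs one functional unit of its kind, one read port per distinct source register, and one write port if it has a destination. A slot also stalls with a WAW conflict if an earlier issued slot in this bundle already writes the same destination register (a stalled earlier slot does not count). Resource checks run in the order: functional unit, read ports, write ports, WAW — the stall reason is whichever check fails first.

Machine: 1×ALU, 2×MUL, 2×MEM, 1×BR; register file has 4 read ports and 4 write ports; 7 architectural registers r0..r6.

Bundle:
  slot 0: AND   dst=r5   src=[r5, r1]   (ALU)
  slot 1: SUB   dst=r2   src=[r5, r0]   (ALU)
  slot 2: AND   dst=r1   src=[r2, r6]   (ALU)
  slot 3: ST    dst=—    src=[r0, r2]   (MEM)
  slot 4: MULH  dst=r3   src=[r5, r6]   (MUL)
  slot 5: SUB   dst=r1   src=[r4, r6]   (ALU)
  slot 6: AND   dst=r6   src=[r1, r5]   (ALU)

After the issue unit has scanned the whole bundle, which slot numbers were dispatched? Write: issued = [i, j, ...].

[0] ALU needs rd=2 wr=1: ok; after: ALU=0 MUL=2 MEM=2 BR=1, R=2, W=3
[1] ALU needs rd=2 wr=1: FU; after: ALU=0 MUL=2 MEM=2 BR=1, R=2, W=3
[2] ALU needs rd=2 wr=1: FU; after: ALU=0 MUL=2 MEM=2 BR=1, R=2, W=3
[3] MEM needs rd=2 wr=0: ok; after: ALU=0 MUL=2 MEM=1 BR=1, R=0, W=3
[4] MUL needs rd=2 wr=1: RD_PORT; after: ALU=0 MUL=2 MEM=1 BR=1, R=0, W=3
[5] ALU needs rd=2 wr=1: FU; after: ALU=0 MUL=2 MEM=1 BR=1, R=0, W=3
[6] ALU needs rd=2 wr=1: FU; after: ALU=0 MUL=2 MEM=1 BR=1, R=0, W=3

issued = [0, 3]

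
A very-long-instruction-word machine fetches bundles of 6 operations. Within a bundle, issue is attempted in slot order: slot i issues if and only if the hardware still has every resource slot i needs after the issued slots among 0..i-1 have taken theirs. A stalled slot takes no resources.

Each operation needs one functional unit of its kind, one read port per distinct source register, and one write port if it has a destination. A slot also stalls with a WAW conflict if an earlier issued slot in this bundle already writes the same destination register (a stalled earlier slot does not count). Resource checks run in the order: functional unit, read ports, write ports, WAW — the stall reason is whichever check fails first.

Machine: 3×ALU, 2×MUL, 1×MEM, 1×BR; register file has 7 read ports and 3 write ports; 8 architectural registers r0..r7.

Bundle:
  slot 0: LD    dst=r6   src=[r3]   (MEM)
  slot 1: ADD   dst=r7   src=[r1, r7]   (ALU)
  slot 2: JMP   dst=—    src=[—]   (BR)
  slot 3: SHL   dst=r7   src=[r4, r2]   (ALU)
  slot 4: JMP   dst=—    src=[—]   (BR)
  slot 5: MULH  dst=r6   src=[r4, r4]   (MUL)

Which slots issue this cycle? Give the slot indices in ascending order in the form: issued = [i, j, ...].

#0 MEM src=r3 dispatched  <A:3 Mu:2 Ld:0 B:1 rd:6 wr:2>
#1 ALU src=r1,r7 dispatched  <A:2 Mu:2 Ld:0 B:1 rd:4 wr:1>
#2 BR src=- dispatched  <A:2 Mu:2 Ld:0 B:0 rd:4 wr:1>
#3 ALU src=r4,r2 held:WAW  <A:2 Mu:2 Ld:0 B:0 rd:4 wr:1>
#4 BR src=- held:FU  <A:2 Mu:2 Ld:0 B:0 rd:4 wr:1>
#5 MUL src=r4,r4 held:WAW  <A:2 Mu:2 Ld:0 B:0 rd:4 wr:1>

issued = [0, 1, 2]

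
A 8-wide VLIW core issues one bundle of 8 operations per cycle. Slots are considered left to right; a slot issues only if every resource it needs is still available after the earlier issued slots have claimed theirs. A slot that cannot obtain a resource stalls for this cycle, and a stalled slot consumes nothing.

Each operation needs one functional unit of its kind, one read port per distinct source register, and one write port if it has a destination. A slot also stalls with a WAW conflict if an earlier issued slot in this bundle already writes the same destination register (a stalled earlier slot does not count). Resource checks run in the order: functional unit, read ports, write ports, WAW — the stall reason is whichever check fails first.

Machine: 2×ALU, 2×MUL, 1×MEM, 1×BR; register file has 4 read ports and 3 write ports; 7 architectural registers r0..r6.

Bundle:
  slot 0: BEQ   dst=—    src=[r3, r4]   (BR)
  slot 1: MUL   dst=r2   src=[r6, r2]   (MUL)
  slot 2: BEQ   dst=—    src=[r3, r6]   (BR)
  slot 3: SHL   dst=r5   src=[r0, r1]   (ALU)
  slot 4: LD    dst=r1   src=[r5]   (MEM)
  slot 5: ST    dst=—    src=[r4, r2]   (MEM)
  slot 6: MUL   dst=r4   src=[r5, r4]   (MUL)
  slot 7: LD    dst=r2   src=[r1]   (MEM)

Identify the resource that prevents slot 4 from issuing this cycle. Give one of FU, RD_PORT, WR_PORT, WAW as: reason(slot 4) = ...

reason(slot 4) = RD_PORT

#0 BR src=r3,r4 dispatched  <A:2 Mu:2 Ld:1 B:0 rd:2 wr:3>
#1 MUL src=r6,r2 dispatched  <A:2 Mu:1 Ld:1 B:0 rd:0 wr:2>
#2 BR src=r3,r6 held:FU  <A:2 Mu:1 Ld:1 B:0 rd:0 wr:2>
#3 ALU src=r0,r1 held:RD_PORT  <A:2 Mu:1 Ld:1 B:0 rd:0 wr:2>
#4 MEM src=r5 held:RD_PORT  <A:2 Mu:1 Ld:1 B:0 rd:0 wr:2>
#5 MEM src=r4,r2 held:RD_PORT  <A:2 Mu:1 Ld:1 B:0 rd:0 wr:2>
#6 MUL src=r5,r4 held:RD_PORT  <A:2 Mu:1 Ld:1 B:0 rd:0 wr:2>
#7 MEM src=r1 held:RD_PORT  <A:2 Mu:1 Ld:1 B:0 rd:0 wr:2>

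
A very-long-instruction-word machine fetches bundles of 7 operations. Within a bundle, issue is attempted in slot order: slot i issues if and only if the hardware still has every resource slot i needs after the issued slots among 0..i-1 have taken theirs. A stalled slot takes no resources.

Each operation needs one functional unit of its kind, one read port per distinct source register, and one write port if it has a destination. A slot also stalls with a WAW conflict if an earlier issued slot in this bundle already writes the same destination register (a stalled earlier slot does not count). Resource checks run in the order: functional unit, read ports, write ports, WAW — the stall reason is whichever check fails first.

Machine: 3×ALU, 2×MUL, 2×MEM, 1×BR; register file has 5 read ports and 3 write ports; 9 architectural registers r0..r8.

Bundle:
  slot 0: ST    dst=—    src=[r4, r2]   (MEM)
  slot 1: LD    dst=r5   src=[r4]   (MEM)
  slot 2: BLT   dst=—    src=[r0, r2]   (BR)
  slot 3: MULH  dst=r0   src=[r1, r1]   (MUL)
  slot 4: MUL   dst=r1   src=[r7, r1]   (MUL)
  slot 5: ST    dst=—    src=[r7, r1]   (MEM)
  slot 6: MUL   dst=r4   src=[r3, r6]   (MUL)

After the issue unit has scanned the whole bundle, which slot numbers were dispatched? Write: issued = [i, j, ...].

slot 0 (MEM): ISSUE — free A3,Mu2,Ld1,B1 rp3 wp3
slot 1 (MEM): ISSUE — free A3,Mu2,Ld0,B1 rp2 wp2
slot 2 (BR): ISSUE — free A3,Mu2,Ld0,B0 rp0 wp2
slot 3 (MUL): stall RD_PORT — free A3,Mu2,Ld0,B0 rp0 wp2
slot 4 (MUL): stall RD_PORT — free A3,Mu2,Ld0,B0 rp0 wp2
slot 5 (MEM): stall FU — free A3,Mu2,Ld0,B0 rp0 wp2
slot 6 (MUL): stall RD_PORT — free A3,Mu2,Ld0,B0 rp0 wp2

issued = [0, 1, 2]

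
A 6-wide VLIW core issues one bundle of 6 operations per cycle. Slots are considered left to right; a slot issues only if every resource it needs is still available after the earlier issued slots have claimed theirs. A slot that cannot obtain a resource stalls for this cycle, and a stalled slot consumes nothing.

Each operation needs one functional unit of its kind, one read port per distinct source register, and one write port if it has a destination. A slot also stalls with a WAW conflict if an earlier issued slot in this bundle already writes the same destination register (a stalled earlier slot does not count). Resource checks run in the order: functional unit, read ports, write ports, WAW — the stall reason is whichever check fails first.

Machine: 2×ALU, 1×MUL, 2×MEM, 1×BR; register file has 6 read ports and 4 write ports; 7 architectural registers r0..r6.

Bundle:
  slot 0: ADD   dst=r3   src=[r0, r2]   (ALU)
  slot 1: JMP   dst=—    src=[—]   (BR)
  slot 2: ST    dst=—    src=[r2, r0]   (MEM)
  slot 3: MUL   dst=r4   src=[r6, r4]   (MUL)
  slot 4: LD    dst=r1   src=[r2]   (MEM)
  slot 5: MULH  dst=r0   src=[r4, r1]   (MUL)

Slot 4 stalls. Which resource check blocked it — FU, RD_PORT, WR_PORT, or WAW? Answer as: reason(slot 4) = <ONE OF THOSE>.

reason(slot 4) = RD_PORT

#0 ALU src=r0,r2 dispatched  <A:1 Mu:1 Ld:2 B:1 rd:4 wr:3>
#1 BR src=- dispatched  <A:1 Mu:1 Ld:2 B:0 rd:4 wr:3>
#2 MEM src=r2,r0 dispatched  <A:1 Mu:1 Ld:1 B:0 rd:2 wr:3>
#3 MUL src=r6,r4 dispatched  <A:1 Mu:0 Ld:1 B:0 rd:0 wr:2>
#4 MEM src=r2 held:RD_PORT  <A:1 Mu:0 Ld:1 B:0 rd:0 wr:2>
#5 MUL src=r4,r1 held:FU  <A:1 Mu:0 Ld:1 B:0 rd:0 wr:2>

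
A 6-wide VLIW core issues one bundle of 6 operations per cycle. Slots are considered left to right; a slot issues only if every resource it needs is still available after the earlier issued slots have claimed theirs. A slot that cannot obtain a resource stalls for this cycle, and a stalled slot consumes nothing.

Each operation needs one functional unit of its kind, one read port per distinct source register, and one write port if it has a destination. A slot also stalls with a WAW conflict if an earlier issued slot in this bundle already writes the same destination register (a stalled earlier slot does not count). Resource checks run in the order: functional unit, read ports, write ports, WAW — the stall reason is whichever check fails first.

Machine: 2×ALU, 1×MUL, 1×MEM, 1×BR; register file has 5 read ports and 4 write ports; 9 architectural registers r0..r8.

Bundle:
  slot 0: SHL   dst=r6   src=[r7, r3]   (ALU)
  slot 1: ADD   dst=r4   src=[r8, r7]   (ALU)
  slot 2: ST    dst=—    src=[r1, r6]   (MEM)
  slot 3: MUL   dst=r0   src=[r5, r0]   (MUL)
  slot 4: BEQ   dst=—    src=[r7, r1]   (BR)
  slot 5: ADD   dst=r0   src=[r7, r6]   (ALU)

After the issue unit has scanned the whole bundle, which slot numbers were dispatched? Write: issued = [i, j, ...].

issued = [0, 1]

  0. ALU→r6 ⇒ go  {1A/1Mu/1Ld/1B | 3r 3w}
  1. ALU→r4 ⇒ go  {0A/1Mu/1Ld/1B | 1r 2w}
  2. MEM ⇒ no(RD_PORT)  {0A/1Mu/1Ld/1B | 1r 2w}
  3. MUL→r0 ⇒ no(RD_PORT)  {0A/1Mu/1Ld/1B | 1r 2w}
  4. BR ⇒ no(RD_PORT)  {0A/1Mu/1Ld/1B | 1r 2w}
  5. ALU→r0 ⇒ no(FU)  {0A/1Mu/1Ld/1B | 1r 2w}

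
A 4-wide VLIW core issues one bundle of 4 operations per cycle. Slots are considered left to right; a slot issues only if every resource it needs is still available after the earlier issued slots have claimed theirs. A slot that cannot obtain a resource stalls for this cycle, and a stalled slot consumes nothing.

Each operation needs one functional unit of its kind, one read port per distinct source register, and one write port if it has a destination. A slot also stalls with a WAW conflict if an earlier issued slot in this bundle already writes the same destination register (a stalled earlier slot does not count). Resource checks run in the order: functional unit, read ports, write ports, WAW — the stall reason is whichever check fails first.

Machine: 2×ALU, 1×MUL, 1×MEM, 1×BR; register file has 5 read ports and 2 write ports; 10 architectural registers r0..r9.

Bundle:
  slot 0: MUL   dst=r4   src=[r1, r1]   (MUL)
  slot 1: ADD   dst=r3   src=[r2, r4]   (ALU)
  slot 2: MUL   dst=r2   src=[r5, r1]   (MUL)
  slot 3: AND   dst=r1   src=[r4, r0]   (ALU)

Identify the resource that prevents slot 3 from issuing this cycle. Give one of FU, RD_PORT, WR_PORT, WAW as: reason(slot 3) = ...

reason(slot 3) = WR_PORT

#0 MUL src=r1,r1 dispatched  <A:2 Mu:0 Ld:1 B:1 rd:4 wr:1>
#1 ALU src=r2,r4 dispatched  <A:1 Mu:0 Ld:1 B:1 rd:2 wr:0>
#2 MUL src=r5,r1 held:FU  <A:1 Mu:0 Ld:1 B:1 rd:2 wr:0>
#3 ALU src=r4,r0 held:WR_PORT  <A:1 Mu:0 Ld:1 B:1 rd:2 wr:0>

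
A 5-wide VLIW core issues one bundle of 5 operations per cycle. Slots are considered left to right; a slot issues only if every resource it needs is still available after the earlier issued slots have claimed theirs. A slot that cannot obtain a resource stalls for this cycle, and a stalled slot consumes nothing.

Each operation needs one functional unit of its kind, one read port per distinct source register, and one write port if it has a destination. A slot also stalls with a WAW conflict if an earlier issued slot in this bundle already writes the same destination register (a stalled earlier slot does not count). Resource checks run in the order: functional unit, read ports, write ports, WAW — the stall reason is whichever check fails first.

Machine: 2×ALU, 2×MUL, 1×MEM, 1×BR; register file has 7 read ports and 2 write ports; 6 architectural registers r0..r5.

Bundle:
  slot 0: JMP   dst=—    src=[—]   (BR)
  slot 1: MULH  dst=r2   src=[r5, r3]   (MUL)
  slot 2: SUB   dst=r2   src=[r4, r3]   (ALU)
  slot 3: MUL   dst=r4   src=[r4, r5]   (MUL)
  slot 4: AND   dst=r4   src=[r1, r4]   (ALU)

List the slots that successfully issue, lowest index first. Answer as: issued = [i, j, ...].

issued = [0, 1, 3]

  0. BR ⇒ go  {2A/2Mu/1Ld/0B | 7r 2w}
  1. MUL→r2 ⇒ go  {2A/1Mu/1Ld/0B | 5r 1w}
  2. ALU→r2 ⇒ no(WAW)  {2A/1Mu/1Ld/0B | 5r 1w}
  3. MUL→r4 ⇒ go  {2A/0Mu/1Ld/0B | 3r 0w}
  4. ALU→r4 ⇒ no(WR_PORT)  {2A/0Mu/1Ld/0B | 3r 0w}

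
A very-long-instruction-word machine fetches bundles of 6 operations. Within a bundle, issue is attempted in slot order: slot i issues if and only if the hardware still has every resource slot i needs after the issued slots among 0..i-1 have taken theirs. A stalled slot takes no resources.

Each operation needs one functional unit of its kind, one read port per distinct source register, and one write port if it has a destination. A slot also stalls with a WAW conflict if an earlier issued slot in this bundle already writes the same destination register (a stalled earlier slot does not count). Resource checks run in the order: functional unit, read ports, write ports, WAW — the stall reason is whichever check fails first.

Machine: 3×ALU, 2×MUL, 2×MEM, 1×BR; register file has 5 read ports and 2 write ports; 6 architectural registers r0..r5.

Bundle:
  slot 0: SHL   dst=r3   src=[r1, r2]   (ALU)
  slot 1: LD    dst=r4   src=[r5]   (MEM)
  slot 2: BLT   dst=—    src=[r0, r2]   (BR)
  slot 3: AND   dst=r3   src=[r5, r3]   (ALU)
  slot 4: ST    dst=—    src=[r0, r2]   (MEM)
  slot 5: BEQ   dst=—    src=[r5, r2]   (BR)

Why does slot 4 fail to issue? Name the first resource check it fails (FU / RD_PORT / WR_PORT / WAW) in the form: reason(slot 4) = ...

#0 ALU src=r1,r2 dispatched  <A:2 Mu:2 Ld:2 B:1 rd:3 wr:1>
#1 MEM src=r5 dispatched  <A:2 Mu:2 Ld:1 B:1 rd:2 wr:0>
#2 BR src=r0,r2 dispatched  <A:2 Mu:2 Ld:1 B:0 rd:0 wr:0>
#3 ALU src=r5,r3 held:RD_PORT  <A:2 Mu:2 Ld:1 B:0 rd:0 wr:0>
#4 MEM src=r0,r2 held:RD_PORT  <A:2 Mu:2 Ld:1 B:0 rd:0 wr:0>
#5 BR src=r5,r2 held:FU  <A:2 Mu:2 Ld:1 B:0 rd:0 wr:0>

reason(slot 4) = RD_PORT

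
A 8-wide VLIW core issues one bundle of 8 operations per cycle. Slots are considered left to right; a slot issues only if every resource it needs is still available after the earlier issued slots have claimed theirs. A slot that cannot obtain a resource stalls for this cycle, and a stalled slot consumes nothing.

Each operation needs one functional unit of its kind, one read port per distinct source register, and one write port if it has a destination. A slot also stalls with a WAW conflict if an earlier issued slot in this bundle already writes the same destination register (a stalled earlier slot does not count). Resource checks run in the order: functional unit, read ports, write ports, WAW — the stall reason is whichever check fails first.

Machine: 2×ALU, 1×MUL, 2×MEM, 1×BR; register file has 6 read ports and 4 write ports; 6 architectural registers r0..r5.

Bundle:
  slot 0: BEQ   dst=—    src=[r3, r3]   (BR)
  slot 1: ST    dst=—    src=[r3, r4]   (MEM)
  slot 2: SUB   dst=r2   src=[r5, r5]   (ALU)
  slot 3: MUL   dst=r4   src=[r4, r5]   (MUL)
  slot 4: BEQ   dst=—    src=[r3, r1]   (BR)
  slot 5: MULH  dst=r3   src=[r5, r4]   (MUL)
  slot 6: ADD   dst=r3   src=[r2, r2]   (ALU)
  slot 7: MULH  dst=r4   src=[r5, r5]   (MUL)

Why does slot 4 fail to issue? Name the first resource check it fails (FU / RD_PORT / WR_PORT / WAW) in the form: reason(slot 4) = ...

reason(slot 4) = FU

#0 BR src=r3,r3 dispatched  <A:2 Mu:1 Ld:2 B:0 rd:5 wr:4>
#1 MEM src=r3,r4 dispatched  <A:2 Mu:1 Ld:1 B:0 rd:3 wr:4>
#2 ALU src=r5,r5 dispatched  <A:1 Mu:1 Ld:1 B:0 rd:2 wr:3>
#3 MUL src=r4,r5 dispatched  <A:1 Mu:0 Ld:1 B:0 rd:0 wr:2>
#4 BR src=r3,r1 held:FU  <A:1 Mu:0 Ld:1 B:0 rd:0 wr:2>
#5 MUL src=r5,r4 held:FU  <A:1 Mu:0 Ld:1 B:0 rd:0 wr:2>
#6 ALU src=r2,r2 held:RD_PORT  <A:1 Mu:0 Ld:1 B:0 rd:0 wr:2>
#7 MUL src=r5,r5 held:FU  <A:1 Mu:0 Ld:1 B:0 rd:0 wr:2>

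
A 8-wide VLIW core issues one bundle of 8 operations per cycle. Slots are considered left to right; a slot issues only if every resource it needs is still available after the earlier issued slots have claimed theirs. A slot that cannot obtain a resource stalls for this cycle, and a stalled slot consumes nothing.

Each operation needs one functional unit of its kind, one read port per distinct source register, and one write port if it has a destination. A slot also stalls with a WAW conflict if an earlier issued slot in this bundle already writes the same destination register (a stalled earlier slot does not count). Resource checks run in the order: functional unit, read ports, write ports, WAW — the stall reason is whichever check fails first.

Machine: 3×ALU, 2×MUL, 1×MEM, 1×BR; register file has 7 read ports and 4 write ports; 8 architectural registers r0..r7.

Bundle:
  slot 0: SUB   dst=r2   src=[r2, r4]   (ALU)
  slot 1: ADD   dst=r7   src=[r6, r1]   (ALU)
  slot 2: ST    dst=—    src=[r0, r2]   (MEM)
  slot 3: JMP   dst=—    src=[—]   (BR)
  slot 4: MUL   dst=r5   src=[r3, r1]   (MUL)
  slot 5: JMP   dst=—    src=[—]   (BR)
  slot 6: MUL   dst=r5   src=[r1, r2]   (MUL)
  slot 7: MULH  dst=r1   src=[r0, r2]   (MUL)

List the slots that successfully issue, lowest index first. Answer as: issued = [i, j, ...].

issued = [0, 1, 2, 3]

(0) want 1×ALU +2rd +1wr — yes → AL2|MU2|ME1|BR1|rd5|wr3
(1) want 1×ALU +2rd +1wr — yes → AL1|MU2|ME1|BR1|rd3|wr2
(2) want 1×MEM +2rd +0wr — yes → AL1|MU2|ME0|BR1|rd1|wr2
(3) want 1×BR +0rd +0wr — yes → AL1|MU2|ME0|BR0|rd1|wr2
(4) want 1×MUL +2rd +1wr — RD_PORT → AL1|MU2|ME0|BR0|rd1|wr2
(5) want 1×BR +0rd +0wr — FU → AL1|MU2|ME0|BR0|rd1|wr2
(6) want 1×MUL +2rd +1wr — RD_PORT → AL1|MU2|ME0|BR0|rd1|wr2
(7) want 1×MUL +2rd +1wr — RD_PORT → AL1|MU2|ME0|BR0|rd1|wr2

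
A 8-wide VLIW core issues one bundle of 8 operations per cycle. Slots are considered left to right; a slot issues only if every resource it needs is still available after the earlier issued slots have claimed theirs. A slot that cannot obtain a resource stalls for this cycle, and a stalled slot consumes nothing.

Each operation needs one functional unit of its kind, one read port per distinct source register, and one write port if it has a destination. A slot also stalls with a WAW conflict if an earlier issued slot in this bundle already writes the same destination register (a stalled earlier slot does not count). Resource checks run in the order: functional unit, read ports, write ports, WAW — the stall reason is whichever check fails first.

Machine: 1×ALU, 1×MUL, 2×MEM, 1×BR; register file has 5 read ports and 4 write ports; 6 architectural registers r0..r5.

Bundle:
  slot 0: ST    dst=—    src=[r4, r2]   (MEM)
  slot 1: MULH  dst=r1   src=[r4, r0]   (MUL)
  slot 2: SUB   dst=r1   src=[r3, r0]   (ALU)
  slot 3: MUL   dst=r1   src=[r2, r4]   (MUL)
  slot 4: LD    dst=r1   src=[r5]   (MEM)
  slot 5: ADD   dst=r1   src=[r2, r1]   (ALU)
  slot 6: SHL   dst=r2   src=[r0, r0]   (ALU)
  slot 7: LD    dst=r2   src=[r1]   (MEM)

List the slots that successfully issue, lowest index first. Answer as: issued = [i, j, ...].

[0] MEM needs rd=2 wr=0: ok; after: ALU=1 MUL=1 MEM=1 BR=1, R=3, W=4
[1] MUL needs rd=2 wr=1: ok; after: ALU=1 MUL=0 MEM=1 BR=1, R=1, W=3
[2] ALU needs rd=2 wr=1: RD_PORT; after: ALU=1 MUL=0 MEM=1 BR=1, R=1, W=3
[3] MUL needs rd=2 wr=1: FU; after: ALU=1 MUL=0 MEM=1 BR=1, R=1, W=3
[4] MEM needs rd=1 wr=1: WAW; after: ALU=1 MUL=0 MEM=1 BR=1, R=1, W=3
[5] ALU needs rd=2 wr=1: RD_PORT; after: ALU=1 MUL=0 MEM=1 BR=1, R=1, W=3
[6] ALU needs rd=1 wr=1: ok; after: ALU=0 MUL=0 MEM=1 BR=1, R=0, W=2
[7] MEM needs rd=1 wr=1: RD_PORT; after: ALU=0 MUL=0 MEM=1 BR=1, R=0, W=2

issued = [0, 1, 6]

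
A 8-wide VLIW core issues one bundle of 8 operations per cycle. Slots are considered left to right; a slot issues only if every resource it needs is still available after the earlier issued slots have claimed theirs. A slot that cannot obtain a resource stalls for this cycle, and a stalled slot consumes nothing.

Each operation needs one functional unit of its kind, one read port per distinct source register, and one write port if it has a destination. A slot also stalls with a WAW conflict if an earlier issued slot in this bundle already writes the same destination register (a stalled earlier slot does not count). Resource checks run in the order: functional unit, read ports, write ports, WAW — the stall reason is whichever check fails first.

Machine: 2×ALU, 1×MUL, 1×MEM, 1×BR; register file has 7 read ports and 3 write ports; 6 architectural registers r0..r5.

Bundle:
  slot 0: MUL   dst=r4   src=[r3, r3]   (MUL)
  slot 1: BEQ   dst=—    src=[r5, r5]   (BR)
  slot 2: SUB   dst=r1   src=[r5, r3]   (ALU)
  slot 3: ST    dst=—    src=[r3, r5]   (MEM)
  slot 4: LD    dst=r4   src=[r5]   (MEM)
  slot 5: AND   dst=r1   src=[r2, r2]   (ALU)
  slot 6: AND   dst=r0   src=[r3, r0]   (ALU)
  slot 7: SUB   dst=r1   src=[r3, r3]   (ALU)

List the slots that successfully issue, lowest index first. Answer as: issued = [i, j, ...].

#0 MUL src=r3,r3 dispatched  <A:2 Mu:0 Ld:1 B:1 rd:6 wr:2>
#1 BR src=r5,r5 dispatched  <A:2 Mu:0 Ld:1 B:0 rd:5 wr:2>
#2 ALU src=r5,r3 dispatched  <A:1 Mu:0 Ld:1 B:0 rd:3 wr:1>
#3 MEM src=r3,r5 dispatched  <A:1 Mu:0 Ld:0 B:0 rd:1 wr:1>
#4 MEM src=r5 held:FU  <A:1 Mu:0 Ld:0 B:0 rd:1 wr:1>
#5 ALU src=r2,r2 held:WAW  <A:1 Mu:0 Ld:0 B:0 rd:1 wr:1>
#6 ALU src=r3,r0 held:RD_PORT  <A:1 Mu:0 Ld:0 B:0 rd:1 wr:1>
#7 ALU src=r3,r3 held:WAW  <A:1 Mu:0 Ld:0 B:0 rd:1 wr:1>

issued = [0, 1, 2, 3]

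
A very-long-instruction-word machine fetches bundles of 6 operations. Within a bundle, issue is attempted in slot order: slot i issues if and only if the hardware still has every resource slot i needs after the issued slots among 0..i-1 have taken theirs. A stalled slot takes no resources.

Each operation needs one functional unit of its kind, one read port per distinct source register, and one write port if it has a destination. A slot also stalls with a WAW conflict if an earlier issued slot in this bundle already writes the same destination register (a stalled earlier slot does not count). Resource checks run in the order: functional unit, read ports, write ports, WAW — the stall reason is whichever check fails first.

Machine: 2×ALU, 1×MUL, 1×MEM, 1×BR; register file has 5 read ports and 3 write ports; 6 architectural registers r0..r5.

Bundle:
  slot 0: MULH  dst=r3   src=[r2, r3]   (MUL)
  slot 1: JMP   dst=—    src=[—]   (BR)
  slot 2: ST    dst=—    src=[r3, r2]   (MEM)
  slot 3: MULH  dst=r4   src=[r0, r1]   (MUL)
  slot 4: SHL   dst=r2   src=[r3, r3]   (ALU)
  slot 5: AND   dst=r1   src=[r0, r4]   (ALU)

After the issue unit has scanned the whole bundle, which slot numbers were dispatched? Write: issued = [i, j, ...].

(0) want 1×MUL +2rd +1wr — yes → AL2|MU0|ME1|BR1|rd3|wr2
(1) want 1×BR +0rd +0wr — yes → AL2|MU0|ME1|BR0|rd3|wr2
(2) want 1×MEM +2rd +0wr — yes → AL2|MU0|ME0|BR0|rd1|wr2
(3) want 1×MUL +2rd +1wr — FU → AL2|MU0|ME0|BR0|rd1|wr2
(4) want 1×ALU +1rd +1wr — yes → AL1|MU0|ME0|BR0|rd0|wr1
(5) want 1×ALU +2rd +1wr — RD_PORT → AL1|MU0|ME0|BR0|rd0|wr1

issued = [0, 1, 2, 4]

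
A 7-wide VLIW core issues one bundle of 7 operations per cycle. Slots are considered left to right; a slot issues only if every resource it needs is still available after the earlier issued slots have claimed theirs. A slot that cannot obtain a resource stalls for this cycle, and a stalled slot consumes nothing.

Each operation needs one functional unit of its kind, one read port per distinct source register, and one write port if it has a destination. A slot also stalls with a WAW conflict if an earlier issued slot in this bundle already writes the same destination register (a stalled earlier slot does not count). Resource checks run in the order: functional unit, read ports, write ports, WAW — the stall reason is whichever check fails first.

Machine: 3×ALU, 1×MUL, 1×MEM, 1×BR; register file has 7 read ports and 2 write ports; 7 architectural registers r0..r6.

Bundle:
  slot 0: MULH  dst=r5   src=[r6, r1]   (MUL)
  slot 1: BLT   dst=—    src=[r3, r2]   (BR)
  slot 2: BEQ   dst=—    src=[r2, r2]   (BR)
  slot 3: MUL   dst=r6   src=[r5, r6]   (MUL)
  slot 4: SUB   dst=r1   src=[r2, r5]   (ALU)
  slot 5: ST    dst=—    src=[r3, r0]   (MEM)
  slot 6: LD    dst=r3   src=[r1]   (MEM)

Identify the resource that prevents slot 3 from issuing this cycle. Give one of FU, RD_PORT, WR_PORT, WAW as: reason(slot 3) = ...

reason(slot 3) = FU

  0. MUL→r5 ⇒ go  {3A/0Mu/1Ld/1B | 5r 1w}
  1. BR ⇒ go  {3A/0Mu/1Ld/0B | 3r 1w}
  2. BR ⇒ no(FU)  {3A/0Mu/1Ld/0B | 3r 1w}
  3. MUL→r6 ⇒ no(FU)  {3A/0Mu/1Ld/0B | 3r 1w}
  4. ALU→r1 ⇒ go  {2A/0Mu/1Ld/0B | 1r 0w}
  5. MEM ⇒ no(RD_PORT)  {2A/0Mu/1Ld/0B | 1r 0w}
  6. MEM→r3 ⇒ no(WR_PORT)  {2A/0Mu/1Ld/0B | 1r 0w}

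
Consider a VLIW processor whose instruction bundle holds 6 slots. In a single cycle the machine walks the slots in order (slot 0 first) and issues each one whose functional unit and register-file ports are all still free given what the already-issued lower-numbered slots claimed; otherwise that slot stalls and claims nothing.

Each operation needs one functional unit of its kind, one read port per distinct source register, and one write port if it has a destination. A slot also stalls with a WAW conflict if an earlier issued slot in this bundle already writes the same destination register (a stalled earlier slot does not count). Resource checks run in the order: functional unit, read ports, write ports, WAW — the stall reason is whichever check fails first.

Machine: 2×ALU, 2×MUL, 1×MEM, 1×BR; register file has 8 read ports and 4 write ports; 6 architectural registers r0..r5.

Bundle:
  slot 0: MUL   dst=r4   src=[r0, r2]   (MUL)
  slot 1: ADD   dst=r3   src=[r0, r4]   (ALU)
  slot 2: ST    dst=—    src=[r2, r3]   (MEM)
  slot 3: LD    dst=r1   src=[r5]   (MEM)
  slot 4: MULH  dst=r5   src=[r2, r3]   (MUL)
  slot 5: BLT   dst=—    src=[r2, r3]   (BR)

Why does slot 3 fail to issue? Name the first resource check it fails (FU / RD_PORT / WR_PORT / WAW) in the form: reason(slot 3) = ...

#0 MUL src=r0,r2 dispatched  <A:2 Mu:1 Ld:1 B:1 rd:6 wr:3>
#1 ALU src=r0,r4 dispatched  <A:1 Mu:1 Ld:1 B:1 rd:4 wr:2>
#2 MEM src=r2,r3 dispatched  <A:1 Mu:1 Ld:0 B:1 rd:2 wr:2>
#3 MEM src=r5 held:FU  <A:1 Mu:1 Ld:0 B:1 rd:2 wr:2>
#4 MUL src=r2,r3 dispatched  <A:1 Mu:0 Ld:0 B:1 rd:0 wr:1>
#5 BR src=r2,r3 held:RD_PORT  <A:1 Mu:0 Ld:0 B:1 rd:0 wr:1>

reason(slot 3) = FU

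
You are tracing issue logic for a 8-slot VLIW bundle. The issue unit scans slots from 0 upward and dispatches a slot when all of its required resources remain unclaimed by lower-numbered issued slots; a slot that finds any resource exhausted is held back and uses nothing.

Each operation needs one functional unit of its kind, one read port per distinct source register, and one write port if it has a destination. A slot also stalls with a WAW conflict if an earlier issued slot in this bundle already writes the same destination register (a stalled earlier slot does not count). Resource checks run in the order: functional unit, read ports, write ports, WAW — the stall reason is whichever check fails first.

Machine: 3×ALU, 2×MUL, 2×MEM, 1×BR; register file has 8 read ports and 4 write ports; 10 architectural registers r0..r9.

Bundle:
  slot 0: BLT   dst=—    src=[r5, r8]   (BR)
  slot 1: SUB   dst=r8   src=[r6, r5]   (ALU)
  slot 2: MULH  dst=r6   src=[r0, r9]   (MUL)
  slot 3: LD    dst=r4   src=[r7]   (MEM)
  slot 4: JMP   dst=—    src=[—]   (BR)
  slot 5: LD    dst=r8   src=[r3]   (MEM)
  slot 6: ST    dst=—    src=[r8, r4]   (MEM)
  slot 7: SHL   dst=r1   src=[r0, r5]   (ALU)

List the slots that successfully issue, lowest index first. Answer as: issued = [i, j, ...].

[0] BR needs rd=2 wr=0: ok; after: ALU=3 MUL=2 MEM=2 BR=0, R=6, W=4
[1] ALU needs rd=2 wr=1: ok; after: ALU=2 MUL=2 MEM=2 BR=0, R=4, W=3
[2] MUL needs rd=2 wr=1: ok; after: ALU=2 MUL=1 MEM=2 BR=0, R=2, W=2
[3] MEM needs rd=1 wr=1: ok; after: ALU=2 MUL=1 MEM=1 BR=0, R=1, W=1
[4] BR needs rd=0 wr=0: FU; after: ALU=2 MUL=1 MEM=1 BR=0, R=1, W=1
[5] MEM needs rd=1 wr=1: WAW; after: ALU=2 MUL=1 MEM=1 BR=0, R=1, W=1
[6] MEM needs rd=2 wr=0: RD_PORT; after: ALU=2 MUL=1 MEM=1 BR=0, R=1, W=1
[7] ALU needs rd=2 wr=1: RD_PORT; after: ALU=2 MUL=1 MEM=1 BR=0, R=1, W=1

issued = [0, 1, 2, 3]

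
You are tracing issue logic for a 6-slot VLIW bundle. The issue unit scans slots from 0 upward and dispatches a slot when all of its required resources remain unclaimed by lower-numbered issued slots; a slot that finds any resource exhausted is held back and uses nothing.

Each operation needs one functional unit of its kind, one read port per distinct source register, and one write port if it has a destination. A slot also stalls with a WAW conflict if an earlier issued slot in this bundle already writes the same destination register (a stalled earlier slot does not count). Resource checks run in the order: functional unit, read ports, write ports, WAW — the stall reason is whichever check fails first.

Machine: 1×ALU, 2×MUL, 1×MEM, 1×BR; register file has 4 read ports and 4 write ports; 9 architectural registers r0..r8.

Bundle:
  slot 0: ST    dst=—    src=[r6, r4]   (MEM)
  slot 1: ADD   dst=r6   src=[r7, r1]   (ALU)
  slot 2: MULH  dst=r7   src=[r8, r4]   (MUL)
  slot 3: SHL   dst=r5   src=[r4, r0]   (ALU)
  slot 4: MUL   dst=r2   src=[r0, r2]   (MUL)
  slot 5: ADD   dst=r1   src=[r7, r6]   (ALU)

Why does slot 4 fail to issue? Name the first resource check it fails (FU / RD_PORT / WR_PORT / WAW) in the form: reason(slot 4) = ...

reason(slot 4) = RD_PORT

slot 0 (MEM): ISSUE — free A1,Mu2,Ld0,B1 rp2 wp4
slot 1 (ALU): ISSUE — free A0,Mu2,Ld0,B1 rp0 wp3
slot 2 (MUL): stall RD_PORT — free A0,Mu2,Ld0,B1 rp0 wp3
slot 3 (ALU): stall FU — free A0,Mu2,Ld0,B1 rp0 wp3
slot 4 (MUL): stall RD_PORT — free A0,Mu2,Ld0,B1 rp0 wp3
slot 5 (ALU): stall FU — free A0,Mu2,Ld0,B1 rp0 wp3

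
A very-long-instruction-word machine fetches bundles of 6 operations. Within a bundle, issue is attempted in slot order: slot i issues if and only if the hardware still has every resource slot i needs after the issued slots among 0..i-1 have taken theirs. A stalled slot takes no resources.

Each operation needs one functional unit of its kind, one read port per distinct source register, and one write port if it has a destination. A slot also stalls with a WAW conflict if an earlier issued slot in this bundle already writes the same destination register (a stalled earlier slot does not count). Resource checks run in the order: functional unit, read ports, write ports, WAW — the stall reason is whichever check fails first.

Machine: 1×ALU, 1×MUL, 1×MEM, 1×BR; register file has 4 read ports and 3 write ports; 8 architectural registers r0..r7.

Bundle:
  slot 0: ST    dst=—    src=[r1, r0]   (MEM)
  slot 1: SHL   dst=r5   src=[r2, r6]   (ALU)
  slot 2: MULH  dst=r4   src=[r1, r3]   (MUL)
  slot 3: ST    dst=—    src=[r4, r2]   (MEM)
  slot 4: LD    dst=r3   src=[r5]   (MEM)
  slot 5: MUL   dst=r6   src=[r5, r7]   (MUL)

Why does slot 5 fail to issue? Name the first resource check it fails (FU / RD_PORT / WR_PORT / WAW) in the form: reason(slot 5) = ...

reason(slot 5) = RD_PORT

  0. MEM ⇒ go  {1A/1Mu/0Ld/1B | 2r 3w}
  1. ALU→r5 ⇒ go  {0A/1Mu/0Ld/1B | 0r 2w}
  2. MUL→r4 ⇒ no(RD_PORT)  {0A/1Mu/0Ld/1B | 0r 2w}
  3. MEM ⇒ no(FU)  {0A/1Mu/0Ld/1B | 0r 2w}
  4. MEM→r3 ⇒ no(FU)  {0A/1Mu/0Ld/1B | 0r 2w}
  5. MUL→r6 ⇒ no(RD_PORT)  {0A/1Mu/0Ld/1B | 0r 2w}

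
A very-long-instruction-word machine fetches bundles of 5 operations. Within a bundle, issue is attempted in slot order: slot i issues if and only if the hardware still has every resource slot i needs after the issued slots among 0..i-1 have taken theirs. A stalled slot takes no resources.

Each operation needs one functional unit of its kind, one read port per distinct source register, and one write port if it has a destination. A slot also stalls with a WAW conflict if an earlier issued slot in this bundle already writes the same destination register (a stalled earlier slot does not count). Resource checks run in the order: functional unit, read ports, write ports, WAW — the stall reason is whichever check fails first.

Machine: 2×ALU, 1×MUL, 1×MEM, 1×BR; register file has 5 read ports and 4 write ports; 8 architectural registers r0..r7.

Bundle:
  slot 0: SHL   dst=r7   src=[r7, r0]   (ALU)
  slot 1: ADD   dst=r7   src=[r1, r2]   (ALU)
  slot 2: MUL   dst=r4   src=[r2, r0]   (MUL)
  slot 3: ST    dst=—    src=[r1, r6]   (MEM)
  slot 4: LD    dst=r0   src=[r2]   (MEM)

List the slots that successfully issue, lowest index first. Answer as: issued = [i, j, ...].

issued = [0, 2, 4]

slot 0 (ALU): ISSUE — free A1,Mu1,Ld1,B1 rp3 wp3
slot 1 (ALU): stall WAW — free A1,Mu1,Ld1,B1 rp3 wp3
slot 2 (MUL): ISSUE — free A1,Mu0,Ld1,B1 rp1 wp2
slot 3 (MEM): stall RD_PORT — free A1,Mu0,Ld1,B1 rp1 wp2
slot 4 (MEM): ISSUE — free A1,Mu0,Ld0,B1 rp0 wp1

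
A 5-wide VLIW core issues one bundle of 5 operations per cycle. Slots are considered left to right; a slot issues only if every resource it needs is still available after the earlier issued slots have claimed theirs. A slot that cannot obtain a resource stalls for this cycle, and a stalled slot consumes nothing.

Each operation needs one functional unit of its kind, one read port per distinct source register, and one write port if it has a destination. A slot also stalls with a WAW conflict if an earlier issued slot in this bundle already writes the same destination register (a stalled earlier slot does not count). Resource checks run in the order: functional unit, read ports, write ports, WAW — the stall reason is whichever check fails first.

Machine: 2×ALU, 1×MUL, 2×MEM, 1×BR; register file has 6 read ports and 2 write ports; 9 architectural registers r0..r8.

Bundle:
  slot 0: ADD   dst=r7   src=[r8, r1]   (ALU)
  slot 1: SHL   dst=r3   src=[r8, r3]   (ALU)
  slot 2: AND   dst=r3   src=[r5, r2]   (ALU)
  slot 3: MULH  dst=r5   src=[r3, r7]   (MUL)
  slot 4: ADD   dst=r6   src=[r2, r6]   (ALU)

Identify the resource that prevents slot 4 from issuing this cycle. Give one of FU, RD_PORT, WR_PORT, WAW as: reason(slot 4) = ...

[0] ALU needs rd=2 wr=1: ok; after: ALU=1 MUL=1 MEM=2 BR=1, R=4, W=1
[1] ALU needs rd=2 wr=1: ok; after: ALU=0 MUL=1 MEM=2 BR=1, R=2, W=0
[2] ALU needs rd=2 wr=1: FU; after: ALU=0 MUL=1 MEM=2 BR=1, R=2, W=0
[3] MUL needs rd=2 wr=1: WR_PORT; after: ALU=0 MUL=1 MEM=2 BR=1, R=2, W=0
[4] ALU needs rd=2 wr=1: FU; after: ALU=0 MUL=1 MEM=2 BR=1, R=2, W=0

reason(slot 4) = FU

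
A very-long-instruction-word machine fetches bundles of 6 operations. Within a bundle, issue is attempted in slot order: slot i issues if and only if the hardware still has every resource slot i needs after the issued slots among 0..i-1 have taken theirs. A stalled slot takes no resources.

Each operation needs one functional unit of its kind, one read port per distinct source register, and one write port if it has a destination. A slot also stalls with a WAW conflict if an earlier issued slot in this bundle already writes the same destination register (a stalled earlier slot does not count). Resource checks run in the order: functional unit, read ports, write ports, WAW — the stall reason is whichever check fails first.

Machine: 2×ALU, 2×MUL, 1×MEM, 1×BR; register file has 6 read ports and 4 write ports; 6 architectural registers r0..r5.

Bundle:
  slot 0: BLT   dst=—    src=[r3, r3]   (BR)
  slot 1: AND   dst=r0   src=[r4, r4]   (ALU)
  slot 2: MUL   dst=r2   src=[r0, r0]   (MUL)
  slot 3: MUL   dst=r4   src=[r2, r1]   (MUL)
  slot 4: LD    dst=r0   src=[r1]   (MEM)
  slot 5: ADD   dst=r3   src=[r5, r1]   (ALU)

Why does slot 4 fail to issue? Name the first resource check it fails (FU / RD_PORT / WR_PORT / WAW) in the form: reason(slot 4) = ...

  0. BR ⇒ go  {2A/2Mu/1Ld/0B | 5r 4w}
  1. ALU→r0 ⇒ go  {1A/2Mu/1Ld/0B | 4r 3w}
  2. MUL→r2 ⇒ go  {1A/1Mu/1Ld/0B | 3r 2w}
  3. MUL→r4 ⇒ go  {1A/0Mu/1Ld/0B | 1r 1w}
  4. MEM→r0 ⇒ no(WAW)  {1A/0Mu/1Ld/0B | 1r 1w}
  5. ALU→r3 ⇒ no(RD_PORT)  {1A/0Mu/1Ld/0B | 1r 1w}

reason(slot 4) = WAW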